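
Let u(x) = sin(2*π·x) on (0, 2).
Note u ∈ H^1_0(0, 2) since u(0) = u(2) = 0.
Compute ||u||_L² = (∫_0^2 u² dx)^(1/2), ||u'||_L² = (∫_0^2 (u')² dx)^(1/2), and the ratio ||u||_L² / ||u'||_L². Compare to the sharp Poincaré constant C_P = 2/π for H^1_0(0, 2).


||u||_L² / ||u'||_L² = 1/(2*π) < C_P = 2/π.

u(x) = sin(2*π·x), so u'(x) = 2*π*cos(2*π*x).
Writing u(x) = A·sin(kπx/L) with A = 1 and k = 4, use ∫_0^L sin²(kπx/L) dx = L/2 and ∫_0^L cos²(kπx/L) dx = L/2.
u² = 1·sin²(2*π·x) and (u')² = 4*π^2·cos²(2*π·x), and each of sin², cos² integrates to L/2 = 1 over (0, 2).
∫_0^2 u² dx = 1, so ||u||_L² = 1.
∫_0^2 (u')² dx = 4*π^2, so ||u'||_L² = 2*π.
Ratio ||u||_L² / ||u'||_L² = 1/(2*π).
Sharp Poincaré constant on H^1_0(0, 2) is C_P = L/π = 2/π, achieved by sin(π/2·x).
This is the k = 4 harmonic; the ratio L/(kπ) is strictly less than C_P = L/π, consistent with the sharp inequality ||u||_L² ≤ C_P ||u'||_L².


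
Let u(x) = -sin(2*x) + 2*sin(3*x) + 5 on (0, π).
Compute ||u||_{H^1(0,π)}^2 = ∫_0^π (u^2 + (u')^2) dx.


||u||_{H^1(0,π)}^2 = 40/3 + 95*π/2

u'(x) = -2*cos(2*x) + 6*cos(3*x).
Expand u² and (u')² and integrate term by term on (0, π), using: for integers n ≥ 1, ∫_0^π sin²(nx) dx = ∫_0^π cos²(nx) dx = π/2; for n ≠ n', ∫_0^π sin(nx)sin(n'x) dx = ∫_0^π cos(nx)cos(n'x) dx = 0; and by product-to-sum, ∫_0^π sin(nx)cos(n'x) dx = ½∫_0^π [sin((n+n')x) + sin((n−n')x)] dx, which is 0 when n+n' is even and 2n/(n²−n'²) when n+n' is odd (it need not vanish on (0, π)). For the constant mode: ∫_0^π 1 dx = π, ∫_0^π cos(nx) dx = 0, ∫_0^π sin(nx) dx = (1−(−1)^n)/n.
  u² squared terms: (5)²·∫1 dx = 25·π = 25*π;  (-1)²·∫sin(2x)² dx = 1·π/2 = π/2;  (2)²·∫sin(3x)² dx = 4·π/2 = 2*π.
  u² cross terms: 2·(5)·(-1)·∫1·sin(2x) dx = -10·(0) = 0;  2·(5)·(2)·∫1·sin(3x) dx = 20·(2/3) = 40/3;  2·(-1)·(2)·∫sin(2x)·sin(3x) dx = -4·(0) = 0.
  So ∫_0^π u² dx = 25*π + π/2 + 2*π + 0 + 40/3 + 0 = 40/3 + 55*π/2.
  (u')² squared terms: (-2)²·∫cos(2x)² dx = 4·π/2 = 2*π;  (6)²·∫cos(3x)² dx = 36·π/2 = 18*π.
  (u')² cross terms: 2·(-2)·(6)·∫cos(2x)·cos(3x) dx = -24·(0) = 0.
  So ∫_0^π (u')² dx = 2*π + 18*π + 0 = 20*π.
||u||_{H^1}^2 = (40/3 + 55*π/2) + (20*π) = 40/3 + 95*π/2.


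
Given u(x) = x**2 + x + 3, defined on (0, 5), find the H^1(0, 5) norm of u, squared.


||u||_{H^1}^2 = 9425/6

The H^1 norm (squared) on an interval (0, L) is
  ||u||_{H^1}^2 = ∫_0^L u(x)^2 dx + ∫_0^L u'(x)^2 dx.
Compute u'(x) = 2*x + 1.
Then u(x)^2 = x**4 + 2*x**3 + 7*x**2 + 6*x + 9 and u'(x)^2 = 4*x**2 + 4*x + 1.
Integrate each monomial from 0 to 5 using ∫_0^5 c·x^n dx = c·5^(n+1)/(n+1):
  ∫_0^5 u(x)^2 dx = ∫_0^5 (x^4 + 2*x^3 + 7*x^2 + 6*x + 9) dx. Term by term:
    ∫_0^5 x^4 dx = 625;  ∫_0^5 2*x^3 dx = 625/2;  ∫_0^5 7*x^2 dx = 875/3;
    ∫_0^5 6*x dx = 75;  ∫_0^5 9 dx = 45.
  Sum: 625 + 625/2 + 875/3 + 75 + 45 = 8095/6.
  ∫_0^5 u'(x)^2 dx = ∫_0^5 (4*x^2 + 4*x + 1) dx. Term by term:
    ∫_0^5 4*x^2 dx = 500/3;  ∫_0^5 4*x dx = 50;  ∫_0^5 1 dx = 5.
  Sum: 500/3 + 50 + 5 = 665/3.
Adding: ||u||_{H^1}^2 = 8095/6 + 665/3 = 9425/6.


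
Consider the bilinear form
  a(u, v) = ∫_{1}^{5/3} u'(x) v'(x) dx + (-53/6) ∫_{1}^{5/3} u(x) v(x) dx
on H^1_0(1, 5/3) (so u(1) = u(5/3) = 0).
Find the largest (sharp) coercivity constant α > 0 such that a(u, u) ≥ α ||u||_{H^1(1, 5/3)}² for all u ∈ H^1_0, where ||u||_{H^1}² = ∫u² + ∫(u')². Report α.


α = (-106 + 27*π^2)/(3*(4 + 9*π^2))

Coercivity of a(·,·) on H^1_0(1, 5/3) means a(u, u) ≥ α ||u||_{H^1}² for every u ∈ H^1_0.
The interval has length L = 2/3, and Poincaré/coercivity depend only on L. Here a(u, u) = ∫(u')² + (-53/6)·∫u².
Here c = -53/6 < 0 with |c| < (π/L)² = 9*π^2/4, so coercivity still holds. The condition a(u,u) ≥ α||u||_{H^1}² reads (1−α)∫(u')² ≥ (α−c)∫u². Any admissible α is ≤ 1 (rapidly oscillating u have ∫u²/∫(u')² → 0), and α = 1 would force 0 ≥ (1−c)∫u², impossible since c < 1; so 1−α > 0. By the sharp Poincaré inequality on H^1_0 of an interval of length L, ∫(u')² ≥ (π/L)²∫u² with equality for the first sine mode sin(π(x−x₀)/L) (x₀ the left endpoint), so the inequality holds for all u iff (1−α)(π/L)² ≥ α − c, i.e. α ≤ ((π/L)² + c)/((π/L)² + 1) = (1 + c(L/π)²)/(1 + (L/π)²). (Direct route, valid since c ≤ 0: Poincaré gives c∫u² ≥ c(L/π)²∫(u')², so a(u,u) ≥ (1 + c(L/π)²)∫(u')², while ||u||_{H^1}² ≤ (1 + (L/π)²)∫(u')²; dividing yields the same α.) With (π/L)² = 9*π^2/4 and c = -53/6, the largest admissible constant is α = ((π/L)² + c)/((π/L)² + 1).
Simplifying, α = (-106 + 27*π^2)/(3*(4 + 9*π^2)).


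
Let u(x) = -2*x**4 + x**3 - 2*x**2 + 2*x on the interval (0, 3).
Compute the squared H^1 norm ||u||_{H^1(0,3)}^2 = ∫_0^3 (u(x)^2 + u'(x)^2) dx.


||u||_{H^1}^2 = 1669737/70

The H^1 norm (squared) on an interval (0, L) is
  ||u||_{H^1}^2 = ∫_0^L u(x)^2 dx + ∫_0^L u'(x)^2 dx.
Compute u'(x) = -8*x**3 + 3*x**2 - 4*x + 2.
Then u(x)^2 = 4*x**8 - 4*x**7 + 9*x**6 - 12*x**5 + 8*x**4 - 8*x**3 + 4*x**2 and u'(x)^2 = 64*x**6 - 48*x**5 + 73*x**4 - 56*x**3 + 28*x**2 - 16*x + 4.
Integrate each monomial from 0 to 3 using ∫_0^3 c·x^n dx = c·3^(n+1)/(n+1):
  ∫_0^3 u(x)^2 dx = ∫_0^3 (4*x^8 - 4*x^7 + 9*x^6 - 12*x^5 + 8*x^4 - 8*x^3 + 4*x^2) dx. Term by term:
    ∫_0^3 4*x^8 dx = 8748;  ∫_0^3 -4*x^7 dx = -6561/2;  ∫_0^3 9*x^6 dx = 19683/7;
    ∫_0^3 -12*x^5 dx = -1458;  ∫_0^3 8*x^4 dx = 1944/5;  ∫_0^3 -8*x^3 dx = -162;
    ∫_0^3 4*x^2 dx = 36.
  Sum: 8748 − 6561/2 + 19683/7 − 1458 + 1944/5 − 162 + 36 = 495891/70.
  ∫_0^3 u'(x)^2 dx = ∫_0^3 (64*x^6 - 48*x^5 + 73*x^4 - 56*x^3 + 28*x^2 - 16*x + 4) dx. Term by term:
    ∫_0^3 64*x^6 dx = 139968/7;  ∫_0^3 -48*x^5 dx = -5832;  ∫_0^3 73*x^4 dx = 17739/5;
    ∫_0^3 -56*x^3 dx = -1134;  ∫_0^3 28*x^2 dx = 252;  ∫_0^3 -16*x dx = -72;
    ∫_0^3 4 dx = 12.
  Sum: 139968/7 − 5832 + 17739/5 − 1134 + 252 − 72 + 12 = 586923/35.
Adding: ||u||_{H^1}^2 = 495891/70 + 586923/35 = 1669737/70.


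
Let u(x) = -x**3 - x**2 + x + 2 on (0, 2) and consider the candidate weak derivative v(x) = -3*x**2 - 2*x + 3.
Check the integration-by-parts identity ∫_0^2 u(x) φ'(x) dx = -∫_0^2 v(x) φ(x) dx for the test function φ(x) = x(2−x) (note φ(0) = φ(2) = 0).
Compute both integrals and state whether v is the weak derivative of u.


LHS = 92/15, RHS = 52/15. No, v is not the weak derivative of u.

u(x) = -x**3 - x**2 + x + 2, classical derivative u'(x) = -3*x**2 - 2*x + 1.
φ(x) = x(2−x), so φ'(x) = 2 - 2*x.
Note φ(0) = φ(2) = 0, so the boundary term u·φ vanishes.
LHS = ∫_0^2 u(x) φ'(x) dx = ∫_0^2 (2*x^4 - 4*x^2 - 2*x + 4) dx. Term by term:
  ∫_0^2 2*x^4 dx = 64/5;  ∫_0^2 -4*x^2 dx = -32/3;  ∫_0^2 -2*x dx = -4;
  ∫_0^2 4 dx = 8.
Sum: 64/5 − 32/3 − 4 + 8 = 92/15.
So LHS = 92/15.
∫_0^2 v(x) φ(x) dx = ∫_0^2 (3*x^4 - 4*x^3 - 7*x^2 + 6*x) dx. Term by term:
  ∫_0^2 3*x^4 dx = 96/5;  ∫_0^2 -4*x^3 dx = -16;  ∫_0^2 -7*x^2 dx = -56/3;
  ∫_0^2 6*x dx = 12.
Sum: 96/5 − 16 − 56/3 + 12 = -52/15.
So RHS = -∫_0^2 v(x) φ(x) dx = 52/15.
LHS − RHS = 8/3 ≠ 0, so the identity fails.
(For a valid weak derivative the identity must hold for EVERY test function, in particular this one. The failure shows v is NOT the weak derivative of u.)
Correct weak derivative would be u'(x) = -3*x**2 - 2*x + 1.


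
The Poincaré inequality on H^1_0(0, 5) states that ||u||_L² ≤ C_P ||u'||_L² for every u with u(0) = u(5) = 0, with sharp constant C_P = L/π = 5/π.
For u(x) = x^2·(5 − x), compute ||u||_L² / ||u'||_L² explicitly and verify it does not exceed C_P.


||u||_L² / ||u'||_L² = 5*sqrt(14)/14 < C_P = 5/π.

u(x) = x^2·(5 − x), so u'(x) = x*(10 - 3*x).
u(x) = x^2·(5 − x) vanishes at x = 0 and x = 5, so u ∈ H^1_0(0, 5). Differentiate via the product rule and integrate the resulting polynomials term by term.
  ∫_0^5 u² dx = ∫_0^5 (x^6 - 10*x^5 + 25*x^4) dx. Term by term:
    ∫_0^5 x^6 dx = 78125/7;  ∫_0^5 -10*x^5 dx = -78125/3;  ∫_0^5 25*x^4 dx = 15625.
  Sum: 78125/7 − 78125/3 + 15625 = 15625/21.
  ∫_0^5 (u')² dx = ∫_0^5 (9*x^4 - 60*x^3 + 100*x^2) dx. Term by term:
    ∫_0^5 9*x^4 dx = 5625;  ∫_0^5 -60*x^3 dx = -9375;  ∫_0^5 100*x^2 dx = 12500/3.
  Sum: 5625 − 9375 + 12500/3 = 1250/3.
∫_0^5 u² dx = 15625/21, so ||u||_L² = 125*sqrt(21)/21.
∫_0^5 (u')² dx = 1250/3, so ||u'||_L² = 25*sqrt(6)/3.
Ratio ||u||_L² / ||u'||_L² = 5*sqrt(14)/14.
Sharp Poincaré constant on H^1_0(0, 5) is C_P = L/π = 5/π, achieved by sin(π/5·x).
A polynomial bump cannot attain the sharp Poincaré constant (only the first sine eigenfunction does), so the ratio is strictly less than C_P, consistent with ||u||_L² ≤ C_P ||u'||_L².


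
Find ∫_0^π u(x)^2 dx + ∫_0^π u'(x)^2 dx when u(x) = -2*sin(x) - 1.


||u||_{H^1(0,π)}^2 = 8 + 5*π

u'(x) = -2*cos(x).
Expand u² and (u')² and integrate term by term on (0, π), using: for integers n ≥ 1, ∫_0^π sin²(nx) dx = ∫_0^π cos²(nx) dx = π/2; for n ≠ n', ∫_0^π sin(nx)sin(n'x) dx = ∫_0^π cos(nx)cos(n'x) dx = 0; and by product-to-sum, ∫_0^π sin(nx)cos(n'x) dx = ½∫_0^π [sin((n+n')x) + sin((n−n')x)] dx, which is 0 when n+n' is even and 2n/(n²−n'²) when n+n' is odd (it need not vanish on (0, π)). For the constant mode: ∫_0^π 1 dx = π, ∫_0^π cos(nx) dx = 0, ∫_0^π sin(nx) dx = (1−(−1)^n)/n.
  u² squared terms: (-1)²·∫1 dx = 1·π = π;  (-2)²·∫sin(x)² dx = 4·π/2 = 2*π.
  u² cross terms: 2·(-1)·(-2)·∫1·sin(x) dx = 4·(2) = 8.
  So ∫_0^π u² dx = π + 2*π + 8 = 8 + 3*π.
  (u')² squared terms: (-2)²·∫cos(x)² dx = 4·π/2 = 2*π.
  So ∫_0^π (u')² dx = 2*π.
||u||_{H^1}^2 = (8 + 3*π) + (2*π) = 8 + 5*π.


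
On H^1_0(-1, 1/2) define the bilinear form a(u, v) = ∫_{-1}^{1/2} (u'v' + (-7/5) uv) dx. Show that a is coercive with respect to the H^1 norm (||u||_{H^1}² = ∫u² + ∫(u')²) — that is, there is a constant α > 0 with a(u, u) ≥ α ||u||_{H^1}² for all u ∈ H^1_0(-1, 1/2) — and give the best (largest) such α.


α = (-63 + 20*π^2)/(5*(9 + 4*π^2))

Coercivity of a(·,·) on H^1_0(-1, 1/2) means a(u, u) ≥ α ||u||_{H^1}² for every u ∈ H^1_0.
The interval has length L = 3/2, and Poincaré/coercivity depend only on L. Here a(u, u) = ∫(u')² + (-7/5)·∫u².
Here c = -7/5 < 0 with |c| < (π/L)² = 4*π^2/9, so coercivity still holds. The condition a(u,u) ≥ α||u||_{H^1}² reads (1−α)∫(u')² ≥ (α−c)∫u². Any admissible α is ≤ 1 (rapidly oscillating u have ∫u²/∫(u')² → 0), and α = 1 would force 0 ≥ (1−c)∫u², impossible since c < 1; so 1−α > 0. By the sharp Poincaré inequality on H^1_0 of an interval of length L, ∫(u')² ≥ (π/L)²∫u² with equality for the first sine mode sin(π(x−x₀)/L) (x₀ the left endpoint), so the inequality holds for all u iff (1−α)(π/L)² ≥ α − c, i.e. α ≤ ((π/L)² + c)/((π/L)² + 1) = (1 + c(L/π)²)/(1 + (L/π)²). (Direct route, valid since c ≤ 0: Poincaré gives c∫u² ≥ c(L/π)²∫(u')², so a(u,u) ≥ (1 + c(L/π)²)∫(u')², while ||u||_{H^1}² ≤ (1 + (L/π)²)∫(u')²; dividing yields the same α.) With (π/L)² = 4*π^2/9 and c = -7/5, the largest admissible constant is α = ((π/L)² + c)/((π/L)² + 1).
Simplifying, α = (-63 + 20*π^2)/(5*(9 + 4*π^2)).


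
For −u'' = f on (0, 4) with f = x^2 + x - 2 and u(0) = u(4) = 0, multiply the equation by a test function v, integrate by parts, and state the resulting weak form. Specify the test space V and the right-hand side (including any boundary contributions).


V = H^1_0(0, 4) (so v(0) = v(4) = 0); weak form: ∫_0^4 u'v' dx = ∫_0^4 (x^2 + x - 2) v dx for all v ∈ V.

Multiply both sides by a test function v and integrate from 0 to 4:
  ∫_0^4 −u''(x) v(x) dx = ∫_0^4 f(x) v(x) dx.
Integrate the LHS by parts once:
  ∫_0^4 −u'' v dx = −[u'(x) v(x)]_0^4 + ∫_0^4 u'(x) v'(x) dx.
Thus ∫_0^4 u'(x) v'(x) dx = ∫_0^4 f(x) v(x) dx + [u'(x) v(x)]_0^4.
Choose V so that boundary terms are either known or forced to vanish.
u is Dirichlet: u(0) = u(4) = 0. Let V = H^1_0(0, 4); then v(0) = v(4) = 0, and [u' v]_0^4 = 0.
Weak formulation: find u (satisfying any essential BC) such that ∫_0^4 u'(x) v'(x) dx = ∫_0^4 f v dx for all v ∈ V.
Substituting f(x) = x^2 + x - 2, the right-hand side is ∫_0^4 (x^2 + x - 2) v dx.


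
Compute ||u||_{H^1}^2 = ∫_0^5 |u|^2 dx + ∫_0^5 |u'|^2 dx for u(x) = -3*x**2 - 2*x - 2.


||u||_{H^1}^2 = 30320/3

The H^1 norm (squared) on an interval (0, L) is
  ||u||_{H^1}^2 = ∫_0^L u(x)^2 dx + ∫_0^L u'(x)^2 dx.
Compute u'(x) = -6*x - 2.
Then u(x)^2 = 9*x**4 + 12*x**3 + 16*x**2 + 8*x + 4 and u'(x)^2 = 36*x**2 + 24*x + 4.
Integrate each monomial from 0 to 5 using ∫_0^5 c·x^n dx = c·5^(n+1)/(n+1):
  ∫_0^5 u(x)^2 dx = ∫_0^5 (9*x^4 + 12*x^3 + 16*x^2 + 8*x + 4) dx. Term by term:
    ∫_0^5 9*x^4 dx = 5625;  ∫_0^5 12*x^3 dx = 1875;  ∫_0^5 16*x^2 dx = 2000/3;
    ∫_0^5 8*x dx = 100;  ∫_0^5 4 dx = 20.
  Sum: 5625 + 1875 + 2000/3 + 100 + 20 = 24860/3.
  ∫_0^5 u'(x)^2 dx = ∫_0^5 (36*x^2 + 24*x + 4) dx. Term by term:
    ∫_0^5 36*x^2 dx = 1500;  ∫_0^5 24*x dx = 300;  ∫_0^5 4 dx = 20.
  Sum: 1500 + 300 + 20 = 1820.
Adding: ||u||_{H^1}^2 = 24860/3 + 1820 = 30320/3.


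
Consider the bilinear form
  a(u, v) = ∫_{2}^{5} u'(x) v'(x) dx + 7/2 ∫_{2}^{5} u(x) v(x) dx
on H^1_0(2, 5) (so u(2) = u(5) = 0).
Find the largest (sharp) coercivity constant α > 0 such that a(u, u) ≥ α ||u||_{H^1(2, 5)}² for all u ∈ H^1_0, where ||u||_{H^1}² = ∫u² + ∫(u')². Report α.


α = 1

Coercivity of a(·,·) on H^1_0(2, 5) means a(u, u) ≥ α ||u||_{H^1}² for every u ∈ H^1_0.
The interval has length L = 3, and Poincaré/coercivity depend only on L. Here a(u, u) = ∫(u')² + (7/2)·∫u².
Here c = 7/2 ≥ 1, so a(u,u) = ∫(u')² + c∫u² ≥ ∫(u')² + ∫u² = ||u||_{H^1}², i.e. α = 1 works. No larger α is possible: a(u,u) ≥ α||u||_{H^1}² means (1−α)∫(u')² ≥ (α−c)∫u², and for the modes u_n = sin(nπ(x−x₀)/L) (x₀ the left endpoint) one has ∫u_n²/∫(u_n')² = (L/(nπ))² → 0, so a(u_n,u_n)/||u_n||_{H^1}² → 1. Hence the optimal constant is α = 1.
Therefore α = 1.


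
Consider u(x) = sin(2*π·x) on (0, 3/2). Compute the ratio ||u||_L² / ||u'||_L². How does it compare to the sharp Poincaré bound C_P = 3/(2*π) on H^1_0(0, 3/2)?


||u||_L² / ||u'||_L² = 1/(2*π) < C_P = 3/(2*π).

u(x) = sin(2*π·x), so u'(x) = 2*π*cos(2*π*x).
Writing u(x) = A·sin(kπx/L) with A = 1 and k = 3, use ∫_0^L sin²(kπx/L) dx = L/2 and ∫_0^L cos²(kπx/L) dx = L/2.
u² = 1·sin²(2*π·x) and (u')² = 4*π^2·cos²(2*π·x), and each of sin², cos² integrates to L/2 = 3/4 over (0, 3/2).
∫_0^3/2 u² dx = 3/4, so ||u||_L² = sqrt(3)/2.
∫_0^3/2 (u')² dx = 3*π^2, so ||u'||_L² = sqrt(3)*π.
Ratio ||u||_L² / ||u'||_L² = 1/(2*π).
Sharp Poincaré constant on H^1_0(0, 3/2) is C_P = L/π = 3/(2*π), achieved by sin(2*π/3·x).
This is the k = 3 harmonic; the ratio L/(kπ) is strictly less than C_P = L/π, consistent with the sharp inequality ||u||_L² ≤ C_P ||u'||_L².


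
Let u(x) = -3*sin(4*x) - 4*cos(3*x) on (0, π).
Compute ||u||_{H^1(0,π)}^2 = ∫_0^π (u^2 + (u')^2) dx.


||u||_{H^1(0,π)}^2 = 1920/7 + 313*π/2

u'(x) = 12*sin(3*x) - 12*cos(4*x).
Expand u² and (u')² and integrate term by term on (0, π), using: for integers n ≥ 1, ∫_0^π sin²(nx) dx = ∫_0^π cos²(nx) dx = π/2; for n ≠ n', ∫_0^π sin(nx)sin(n'x) dx = ∫_0^π cos(nx)cos(n'x) dx = 0; and by product-to-sum, ∫_0^π sin(nx)cos(n'x) dx = ½∫_0^π [sin((n+n')x) + sin((n−n')x)] dx, which is 0 when n+n' is even and 2n/(n²−n'²) when n+n' is odd (it need not vanish on (0, π)).
  u² squared terms: (-4)²·∫cos(3x)² dx = 16·π/2 = 8*π;  (-3)²·∫sin(4x)² dx = 9·π/2 = 9*π/2.
  u² cross terms: 2·(-4)·(-3)·∫cos(3x)·sin(4x) dx = 24·(8/7) = 192/7.
  So ∫_0^π u² dx = 8*π + 9*π/2 + 192/7 = 192/7 + 25*π/2.
  (u')² squared terms: (-12)²·∫cos(4x)² dx = 144·π/2 = 72*π;  (12)²·∫sin(3x)² dx = 144·π/2 = 72*π.
  (u')² cross terms: 2·(-12)·(12)·∫cos(4x)·sin(3x) dx = -288·(-6/7) = 1728/7.
  So ∫_0^π (u')² dx = 72*π + 72*π + 1728/7 = 1728/7 + 144*π.
||u||_{H^1}^2 = (192/7 + 25*π/2) + (1728/7 + 144*π) = 1920/7 + 313*π/2.


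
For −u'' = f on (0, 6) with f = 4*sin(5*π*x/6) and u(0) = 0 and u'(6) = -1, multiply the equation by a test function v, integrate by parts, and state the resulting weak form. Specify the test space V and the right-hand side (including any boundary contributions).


V = {v ∈ H^1(0, 6) : v(0) = 0} (test functions vanish at x = 0 where u is specified); weak form: ∫_0^6 u'v' dx = ∫_0^6 (4*sin(5*π*x/6)) v dx − v(6) for all v ∈ V.

Multiply both sides by a test function v and integrate from 0 to 6:
  ∫_0^6 −u''(x) v(x) dx = ∫_0^6 f(x) v(x) dx.
Integrate the LHS by parts once:
  ∫_0^6 −u'' v dx = −[u'(x) v(x)]_0^6 + ∫_0^6 u'(x) v'(x) dx.
Thus ∫_0^6 u'(x) v'(x) dx = ∫_0^6 f(x) v(x) dx + [u'(x) v(x)]_0^6.
Choose V so that boundary terms are either known or forced to vanish.
Mixed BC: u(0) = 0 (Dirichlet) and u'(6) = -1 (Neumann). Define V = {v ∈ H^1(0, 6) : v(0) = 0}. Then [u' v]_0^6 = u'(6)·v(6) − u'(0)·0 = − v(6).
Weak formulation: find u (satisfying any essential BC) such that ∫_0^6 u'(x) v'(x) dx = ∫_0^6 f v dx − v(6) for all v ∈ V (Dirichlet at 0 absorbed into V; Neumann datum at x = 6 contributes the boundary term).
Substituting f(x) = 4*sin(5*π*x/6), the right-hand side is ∫_0^6 (4*sin(5*π*x/6)) v dx − v(6).


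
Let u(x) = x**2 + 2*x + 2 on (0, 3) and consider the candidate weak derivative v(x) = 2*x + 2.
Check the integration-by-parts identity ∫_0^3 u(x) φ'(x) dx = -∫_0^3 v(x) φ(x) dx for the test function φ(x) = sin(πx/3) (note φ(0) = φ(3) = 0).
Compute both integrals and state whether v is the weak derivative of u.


LHS = -30/π, RHS = -30/π. Yes, v = u' weakly.

u(x) = x**2 + 2*x + 2, classical derivative u'(x) = 2*x + 2.
φ(x) = sin(πx/3), so φ'(x) = π*cos(π*x/3)/3.
Note φ(0) = φ(3) = 0, so the boundary term u·φ vanishes.
LHS = ∫_0^3 u(x) φ'(x) dx = ∫_0^3 (π*x^2*cos(π*x/3)/3 + 2*π*x*cos(π*x/3)/3 + 2*π*cos(π*x/3)/3) dx. Term by term:
  ∫_0^3 2*π*cos(π*x/3)/3 dx = 0;  ∫_0^3 π*x^2*cos(π*x/3)/3 dx = -18/π;  ∫_0^3 2*π*x*cos(π*x/3)/3 dx = -12/π.
Sum: 0 − 18/π − 12/π = -30/π.
So LHS = -30/π.
∫_0^3 v(x) φ(x) dx = ∫_0^3 (2*x*sin(π*x/3) + 2*sin(π*x/3)) dx. Term by term:
  ∫_0^3 2*sin(π*x/3) dx = 12/π;  ∫_0^3 2*x*sin(π*x/3) dx = 18/π.
Sum: 12/π + 18/π = 30/π.
So RHS = -∫_0^3 v(x) φ(x) dx = -30/π.
LHS = RHS, so the identity holds for this test φ.
Moreover u is smooth here and v(x) = u'(x) = 2*x + 2 pointwise, so the identity holds for every test function. Hence v is the weak derivative of u.


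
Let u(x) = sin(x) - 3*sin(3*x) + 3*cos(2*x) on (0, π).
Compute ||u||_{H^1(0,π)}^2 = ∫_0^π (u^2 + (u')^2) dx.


||u||_{H^1(0,π)}^2 = -128 + 137*π/2

u'(x) = -6*sin(2*x) + cos(x) - 9*cos(3*x).
Expand u² and (u')² and integrate term by term on (0, π), using: for integers n ≥ 1, ∫_0^π sin²(nx) dx = ∫_0^π cos²(nx) dx = π/2; for n ≠ n', ∫_0^π sin(nx)sin(n'x) dx = ∫_0^π cos(nx)cos(n'x) dx = 0; and by product-to-sum, ∫_0^π sin(nx)cos(n'x) dx = ½∫_0^π [sin((n+n')x) + sin((n−n')x)] dx, which is 0 when n+n' is even and 2n/(n²−n'²) when n+n' is odd (it need not vanish on (0, π)).
  u² squared terms: (-3)²·∫sin(3x)² dx = 9·π/2 = 9*π/2;  (3)²·∫cos(2x)² dx = 9·π/2 = 9*π/2;  (1)²·∫sin(x)² dx = 1·π/2 = π/2.
  u² cross terms: 2·(-3)·(3)·∫sin(3x)·cos(2x) dx = -18·(6/5) = -108/5;  2·(-3)·(1)·∫sin(3x)·sin(x) dx = -6·(0) = 0;  2·(3)·(1)·∫cos(2x)·sin(x) dx = 6·(-2/3) = -4.
  So ∫_0^π u² dx = 9*π/2 + 9*π/2 + π/2 − 108/5 + 0 − 4 = -128/5 + 19*π/2.
  (u')² squared terms: (-9)²·∫cos(3x)² dx = 81·π/2 = 81*π/2;  (-6)²·∫sin(2x)² dx = 36·π/2 = 18*π;  (1)²·∫cos(x)² dx = 1·π/2 = π/2.
  (u')² cross terms: 2·(-9)·(-6)·∫cos(3x)·sin(2x) dx = 108·(-4/5) = -432/5;  2·(-9)·(1)·∫cos(3x)·cos(x) dx = -18·(0) = 0;  2·(-6)·(1)·∫sin(2x)·cos(x) dx = -12·(4/3) = -16.
  So ∫_0^π (u')² dx = 81*π/2 + 18*π + π/2 − 432/5 + 0 − 16 = -512/5 + 59*π.
||u||_{H^1}^2 = (-128/5 + 19*π/2) + (-512/5 + 59*π) = -128 + 137*π/2.


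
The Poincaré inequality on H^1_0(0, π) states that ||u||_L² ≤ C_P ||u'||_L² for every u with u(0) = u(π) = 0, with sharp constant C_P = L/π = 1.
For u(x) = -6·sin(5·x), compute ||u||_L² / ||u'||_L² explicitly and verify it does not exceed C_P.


||u||_L² / ||u'||_L² = 1/5 < C_P = 1.

u(x) = -6·sin(5·x), so u'(x) = -30*cos(5*x).
Writing u(x) = A·sin(kπx/L) with A = -6 and k = 5, use ∫_0^L sin²(kπx/L) dx = L/2 and ∫_0^L cos²(kπx/L) dx = L/2.
u² = 36·sin²(5·x) and (u')² = 900·cos²(5·x), and each of sin², cos² integrates to L/2 = π/2 over (0, π).
∫_0^π u² dx = 18*π, so ||u||_L² = 3*sqrt(2)*sqrt(π).
∫_0^π (u')² dx = 450*π, so ||u'||_L² = 15*sqrt(2)*sqrt(π).
Ratio ||u||_L² / ||u'||_L² = 1/5.
Sharp Poincaré constant on H^1_0(0, π) is C_P = L/π = 1, achieved by sin(x).
This is the k = 5 harmonic; the ratio L/(kπ) is strictly less than C_P = L/π, consistent with the sharp inequality ||u||_L² ≤ C_P ||u'||_L².


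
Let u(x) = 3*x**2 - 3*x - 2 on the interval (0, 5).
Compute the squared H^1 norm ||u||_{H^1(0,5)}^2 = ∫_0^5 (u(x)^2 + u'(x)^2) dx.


||u||_{H^1}^2 = 7905/2

The H^1 norm (squared) on an interval (0, L) is
  ||u||_{H^1}^2 = ∫_0^L u(x)^2 dx + ∫_0^L u'(x)^2 dx.
Compute u'(x) = 6*x - 3.
Then u(x)^2 = 9*x**4 - 18*x**3 - 3*x**2 + 12*x + 4 and u'(x)^2 = 36*x**2 - 36*x + 9.
Integrate each monomial from 0 to 5 using ∫_0^5 c·x^n dx = c·5^(n+1)/(n+1):
  ∫_0^5 u(x)^2 dx = ∫_0^5 (9*x^4 - 18*x^3 - 3*x^2 + 12*x + 4) dx. Term by term:
    ∫_0^5 9*x^4 dx = 5625;  ∫_0^5 -18*x^3 dx = -5625/2;  ∫_0^5 -3*x^2 dx = -125;
    ∫_0^5 12*x dx = 150;  ∫_0^5 4 dx = 20.
  Sum: 5625 − 5625/2 − 125 + 150 + 20 = 5715/2.
  ∫_0^5 u'(x)^2 dx = ∫_0^5 (36*x^2 - 36*x + 9) dx. Term by term:
    ∫_0^5 36*x^2 dx = 1500;  ∫_0^5 -36*x dx = -450;  ∫_0^5 9 dx = 45.
  Sum: 1500 − 450 + 45 = 1095.
Adding: ||u||_{H^1}^2 = 5715/2 + 1095 = 7905/2.


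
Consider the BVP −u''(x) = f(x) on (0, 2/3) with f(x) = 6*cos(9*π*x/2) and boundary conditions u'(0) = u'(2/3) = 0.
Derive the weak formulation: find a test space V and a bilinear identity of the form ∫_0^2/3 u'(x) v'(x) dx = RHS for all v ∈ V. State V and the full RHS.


V = H^1(0, 2/3) (no boundary constraint on v; u is determined up to an additive constant); weak form: ∫_0^2/3 u'v' dx = ∫_0^2/3 (6*cos(9*π*x/2)) v dx for all v ∈ V.

Multiply both sides by a test function v and integrate from 0 to 2/3:
  ∫_0^2/3 −u''(x) v(x) dx = ∫_0^2/3 f(x) v(x) dx.
Integrate the LHS by parts once:
  ∫_0^2/3 −u'' v dx = −[u'(x) v(x)]_0^2/3 + ∫_0^2/3 u'(x) v'(x) dx.
Thus ∫_0^2/3 u'(x) v'(x) dx = ∫_0^2/3 f(x) v(x) dx + [u'(x) v(x)]_0^2/3.
Choose V so that boundary terms are either known or forced to vanish.
u has homogeneous Neumann: u'(0) = u'(2/3) = 0. So [u' v]_0^2/3 = 0·v(2/3) − 0·v(0) = 0 for any v; take V = H^1(0, 2/3).
Weak formulation: find u (satisfying any essential BC) such that ∫_0^2/3 u'(x) v'(x) dx = ∫_0^2/3 f v dx for all v ∈ V (homogeneous Neumann, so boundary terms vanish).
Substituting f(x) = 6*cos(9*π*x/2), the right-hand side is ∫_0^2/3 (6*cos(9*π*x/2)) v dx.
Compatibility check (pure Neumann): taking v ≡ 1 ∈ V gives 0 = ∫_0^2/3 f dx + (0) − (0), i.e. ∫_0^2/3 f dx must equal u'(0) − u'(2/3) = 0. Indeed ∫_0^2/3 (6*cos(9*π*x/2)) dx = 0, so the data are compatible. The solution is then unique only up to an additive constant (fix it e.g. by requiring ∫_0^2/3 u dx = 0).


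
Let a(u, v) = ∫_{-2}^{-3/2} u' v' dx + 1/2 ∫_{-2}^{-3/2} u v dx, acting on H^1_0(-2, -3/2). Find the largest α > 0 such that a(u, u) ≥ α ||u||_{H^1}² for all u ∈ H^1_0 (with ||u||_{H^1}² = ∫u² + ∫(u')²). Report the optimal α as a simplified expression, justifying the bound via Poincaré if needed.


α = (1 + 8*π^2)/(2*(1 + 4*π^2))

Coercivity of a(·,·) on H^1_0(-2, -3/2) means a(u, u) ≥ α ||u||_{H^1}² for every u ∈ H^1_0.
The interval has length L = 1/2, and Poincaré/coercivity depend only on L. Here a(u, u) = ∫(u')² + (1/2)·∫u².
Here 0 < c = 1/2 < 1. The condition a(u,u) ≥ α||u||_{H^1}² reads (1−α)∫(u')² ≥ (α−c)∫u². Any admissible α is ≤ 1 (rapidly oscillating u have ∫u²/∫(u')² → 0), and α = 1 would force 0 ≥ (1−c)∫u², impossible since c < 1; so 1−α > 0. By the sharp Poincaré inequality on H^1_0 of an interval of length L, ∫(u')² ≥ (π/L)²∫u² with equality for the first sine mode sin(π(x−x₀)/L) (x₀ the left endpoint), so the inequality holds for all u iff (1−α)(π/L)² ≥ α − c, i.e. α ≤ ((π/L)² + c)/((π/L)² + 1) = (1 + c(L/π)²)/(1 + (L/π)²). With (π/L)² = 4*π^2 and c = 1/2, the largest admissible constant is α = ((π/L)² + c)/((π/L)² + 1).
Simplifying, α = (1 + 8*π^2)/(2*(1 + 4*π^2)).


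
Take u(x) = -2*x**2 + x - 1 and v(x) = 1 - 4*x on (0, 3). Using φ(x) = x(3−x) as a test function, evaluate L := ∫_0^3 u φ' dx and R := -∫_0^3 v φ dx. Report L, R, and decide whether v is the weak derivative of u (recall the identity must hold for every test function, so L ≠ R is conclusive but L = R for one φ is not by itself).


LHS = 45/2, RHS = 45/2. Yes, v = u' weakly.

u(x) = -2*x**2 + x - 1, classical derivative u'(x) = 1 - 4*x.
φ(x) = x(3−x), so φ'(x) = 3 - 2*x.
Note φ(0) = φ(3) = 0, so the boundary term u·φ vanishes.
LHS = ∫_0^3 u(x) φ'(x) dx = ∫_0^3 (4*x^3 - 8*x^2 + 5*x - 3) dx. Term by term:
  ∫_0^3 4*x^3 dx = 81;  ∫_0^3 -8*x^2 dx = -72;  ∫_0^3 5*x dx = 45/2;
  ∫_0^3 -3 dx = -9.
Sum: 81 − 72 + 45/2 − 9 = 45/2.
So LHS = 45/2.
∫_0^3 v(x) φ(x) dx = ∫_0^3 (4*x^3 - 13*x^2 + 3*x) dx. Term by term:
  ∫_0^3 4*x^3 dx = 81;  ∫_0^3 -13*x^2 dx = -117;  ∫_0^3 3*x dx = 27/2.
Sum: 81 − 117 + 27/2 = -45/2.
So RHS = -∫_0^3 v(x) φ(x) dx = 45/2.
LHS = RHS, so the identity holds for this test φ.
Moreover u is smooth here and v(x) = u'(x) = 1 - 4*x pointwise, so the identity holds for every test function. Hence v is the weak derivative of u.


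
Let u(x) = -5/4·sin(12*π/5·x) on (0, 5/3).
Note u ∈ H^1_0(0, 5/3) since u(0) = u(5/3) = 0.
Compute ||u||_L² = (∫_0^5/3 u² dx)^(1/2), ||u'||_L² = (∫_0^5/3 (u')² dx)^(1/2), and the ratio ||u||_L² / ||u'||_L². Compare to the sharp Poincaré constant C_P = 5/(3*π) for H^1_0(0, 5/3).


||u||_L² / ||u'||_L² = 5/(12*π) < C_P = 5/(3*π).

u(x) = -5/4·sin(12*π/5·x), so u'(x) = -3*π*cos(12*π*x/5).
Writing u(x) = A·sin(kπx/L) with A = -5/4 and k = 4, use ∫_0^L sin²(kπx/L) dx = L/2 and ∫_0^L cos²(kπx/L) dx = L/2.
u² = 25/16·sin²(12*π/5·x) and (u')² = 9*π^2·cos²(12*π/5·x), and each of sin², cos² integrates to L/2 = 5/6 over (0, 5/3).
∫_0^5/3 u² dx = 125/96, so ||u||_L² = 5*sqrt(30)/24.
∫_0^5/3 (u')² dx = 15*π^2/2, so ||u'||_L² = sqrt(30)*π/2.
Ratio ||u||_L² / ||u'||_L² = 5/(12*π).
Sharp Poincaré constant on H^1_0(0, 5/3) is C_P = L/π = 5/(3*π), achieved by sin(3*π/5·x).
This is the k = 4 harmonic; the ratio L/(kπ) is strictly less than C_P = L/π, consistent with the sharp inequality ||u||_L² ≤ C_P ||u'||_L².


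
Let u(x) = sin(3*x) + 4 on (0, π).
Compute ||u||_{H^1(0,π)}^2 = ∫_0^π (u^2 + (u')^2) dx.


||u||_{H^1(0,π)}^2 = 16/3 + 21*π

u'(x) = 3*cos(3*x).
Expand u² and (u')² and integrate term by term on (0, π), using: for integers n ≥ 1, ∫_0^π sin²(nx) dx = ∫_0^π cos²(nx) dx = π/2; for n ≠ n', ∫_0^π sin(nx)sin(n'x) dx = ∫_0^π cos(nx)cos(n'x) dx = 0; and by product-to-sum, ∫_0^π sin(nx)cos(n'x) dx = ½∫_0^π [sin((n+n')x) + sin((n−n')x)] dx, which is 0 when n+n' is even and 2n/(n²−n'²) when n+n' is odd (it need not vanish on (0, π)). For the constant mode: ∫_0^π 1 dx = π, ∫_0^π cos(nx) dx = 0, ∫_0^π sin(nx) dx = (1−(−1)^n)/n.
  u² squared terms: (4)²·∫1 dx = 16·π = 16*π;  (1)²·∫sin(3x)² dx = 1·π/2 = π/2.
  u² cross terms: 2·(4)·(1)·∫1·sin(3x) dx = 8·(2/3) = 16/3.
  So ∫_0^π u² dx = 16*π + π/2 + 16/3 = 16/3 + 33*π/2.
  (u')² squared terms: (3)²·∫cos(3x)² dx = 9·π/2 = 9*π/2.
  So ∫_0^π (u')² dx = 9*π/2.
||u||_{H^1}^2 = (16/3 + 33*π/2) + (9*π/2) = 16/3 + 21*π.


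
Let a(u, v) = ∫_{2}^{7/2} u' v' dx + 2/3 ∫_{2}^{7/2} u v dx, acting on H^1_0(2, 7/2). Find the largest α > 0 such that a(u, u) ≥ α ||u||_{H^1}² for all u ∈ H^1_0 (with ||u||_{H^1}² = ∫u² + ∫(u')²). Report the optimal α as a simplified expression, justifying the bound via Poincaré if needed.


α = 2*(3 + 2*π^2)/(9 + 4*π^2)

Coercivity of a(·,·) on H^1_0(2, 7/2) means a(u, u) ≥ α ||u||_{H^1}² for every u ∈ H^1_0.
The interval has length L = 3/2, and Poincaré/coercivity depend only on L. Here a(u, u) = ∫(u')² + (2/3)·∫u².
Here 0 < c = 2/3 < 1. The condition a(u,u) ≥ α||u||_{H^1}² reads (1−α)∫(u')² ≥ (α−c)∫u². Any admissible α is ≤ 1 (rapidly oscillating u have ∫u²/∫(u')² → 0), and α = 1 would force 0 ≥ (1−c)∫u², impossible since c < 1; so 1−α > 0. By the sharp Poincaré inequality on H^1_0 of an interval of length L, ∫(u')² ≥ (π/L)²∫u² with equality for the first sine mode sin(π(x−x₀)/L) (x₀ the left endpoint), so the inequality holds for all u iff (1−α)(π/L)² ≥ α − c, i.e. α ≤ ((π/L)² + c)/((π/L)² + 1) = (1 + c(L/π)²)/(1 + (L/π)²). With (π/L)² = 4*π^2/9 and c = 2/3, the largest admissible constant is α = ((π/L)² + c)/((π/L)² + 1).
Simplifying, α = 2*(3 + 2*π^2)/(9 + 4*π^2).


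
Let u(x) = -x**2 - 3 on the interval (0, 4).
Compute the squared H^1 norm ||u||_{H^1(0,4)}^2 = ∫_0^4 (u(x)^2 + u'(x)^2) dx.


||u||_{H^1}^2 = 6812/15

The H^1 norm (squared) on an interval (0, L) is
  ||u||_{H^1}^2 = ∫_0^L u(x)^2 dx + ∫_0^L u'(x)^2 dx.
Compute u'(x) = -2*x.
Then u(x)^2 = x**4 + 6*x**2 + 9 and u'(x)^2 = 4*x**2.
Integrate each monomial from 0 to 4 using ∫_0^4 c·x^n dx = c·4^(n+1)/(n+1):
  ∫_0^4 u(x)^2 dx = ∫_0^4 (x^4 + 6*x^2 + 9) dx. Term by term:
    ∫_0^4 x^4 dx = 1024/5;  ∫_0^4 6*x^2 dx = 128;  ∫_0^4 9 dx = 36.
  Sum: 1024/5 + 128 + 36 = 1844/5.
  ∫_0^4 u'(x)^2 dx = ∫_0^4 (4*x^2) dx. Term by term:
    ∫_0^4 4*x^2 dx = 256/3.
Adding: ||u||_{H^1}^2 = 1844/5 + 256/3 = 6812/15.


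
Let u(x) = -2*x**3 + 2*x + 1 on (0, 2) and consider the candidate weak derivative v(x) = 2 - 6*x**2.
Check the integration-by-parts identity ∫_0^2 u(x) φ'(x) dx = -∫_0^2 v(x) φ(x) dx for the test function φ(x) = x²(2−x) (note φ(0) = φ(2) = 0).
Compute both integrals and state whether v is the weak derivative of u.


LHS = 152/15, RHS = 152/15. Yes, v = u' weakly.

u(x) = -2*x**3 + 2*x + 1, classical derivative u'(x) = 2 - 6*x**2.
φ(x) = x²(2−x), so φ'(x) = x*(4 - 3*x).
Note φ(0) = φ(2) = 0, so the boundary term u·φ vanishes.
LHS = ∫_0^2 u(x) φ'(x) dx = ∫_0^2 (6*x^5 - 8*x^4 - 6*x^3 + 5*x^2 + 4*x) dx. Term by term:
  ∫_0^2 6*x^5 dx = 64;  ∫_0^2 -8*x^4 dx = -256/5;  ∫_0^2 -6*x^3 dx = -24;
  ∫_0^2 5*x^2 dx = 40/3;  ∫_0^2 4*x dx = 8.
Sum: 64 − 256/5 − 24 + 40/3 + 8 = 152/15.
So LHS = 152/15.
∫_0^2 v(x) φ(x) dx = ∫_0^2 (6*x^5 - 12*x^4 - 2*x^3 + 4*x^2) dx. Term by term:
  ∫_0^2 6*x^5 dx = 64;  ∫_0^2 -12*x^4 dx = -384/5;  ∫_0^2 -2*x^3 dx = -8;
  ∫_0^2 4*x^2 dx = 32/3.
Sum: 64 − 384/5 − 8 + 32/3 = -152/15.
So RHS = -∫_0^2 v(x) φ(x) dx = 152/15.
LHS = RHS, so the identity holds for this test φ.
Moreover u is smooth here and v(x) = u'(x) = 2 - 6*x**2 pointwise, so the identity holds for every test function. Hence v is the weak derivative of u.


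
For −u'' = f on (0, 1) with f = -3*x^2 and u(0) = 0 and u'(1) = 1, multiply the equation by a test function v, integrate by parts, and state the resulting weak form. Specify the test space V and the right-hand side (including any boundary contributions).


V = {v ∈ H^1(0, 1) : v(0) = 0} (test functions vanish at x = 0 where u is specified); weak form: ∫_0^1 u'v' dx = ∫_0^1 (-3*x^2) v dx + v(1) for all v ∈ V.

Multiply both sides by a test function v and integrate from 0 to 1:
  ∫_0^1 −u''(x) v(x) dx = ∫_0^1 f(x) v(x) dx.
Integrate the LHS by parts once:
  ∫_0^1 −u'' v dx = −[u'(x) v(x)]_0^1 + ∫_0^1 u'(x) v'(x) dx.
Thus ∫_0^1 u'(x) v'(x) dx = ∫_0^1 f(x) v(x) dx + [u'(x) v(x)]_0^1.
Choose V so that boundary terms are either known or forced to vanish.
Mixed BC: u(0) = 0 (Dirichlet) and u'(1) = 1 (Neumann). Define V = {v ∈ H^1(0, 1) : v(0) = 0}. Then [u' v]_0^1 = u'(1)·v(1) − u'(0)·0 = v(1).
Weak formulation: find u (satisfying any essential BC) such that ∫_0^1 u'(x) v'(x) dx = ∫_0^1 f v dx + v(1) for all v ∈ V (Dirichlet at 0 absorbed into V; Neumann datum at x = 1 contributes the boundary term).
Substituting f(x) = -3*x^2, the right-hand side is ∫_0^1 (-3*x^2) v dx + v(1).


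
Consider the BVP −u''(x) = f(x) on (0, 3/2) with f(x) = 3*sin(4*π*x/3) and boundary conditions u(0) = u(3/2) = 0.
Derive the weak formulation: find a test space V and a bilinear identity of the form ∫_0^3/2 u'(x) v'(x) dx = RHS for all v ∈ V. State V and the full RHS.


V = H^1_0(0, 3/2) (so v(0) = v(3/2) = 0); weak form: ∫_0^3/2 u'v' dx = ∫_0^3/2 (3*sin(4*π*x/3)) v dx for all v ∈ V.

Multiply both sides by a test function v and integrate from 0 to 3/2:
  ∫_0^3/2 −u''(x) v(x) dx = ∫_0^3/2 f(x) v(x) dx.
Integrate the LHS by parts once:
  ∫_0^3/2 −u'' v dx = −[u'(x) v(x)]_0^3/2 + ∫_0^3/2 u'(x) v'(x) dx.
Thus ∫_0^3/2 u'(x) v'(x) dx = ∫_0^3/2 f(x) v(x) dx + [u'(x) v(x)]_0^3/2.
Choose V so that boundary terms are either known or forced to vanish.
u is Dirichlet: u(0) = u(3/2) = 0. Let V = H^1_0(0, 3/2); then v(0) = v(3/2) = 0, and [u' v]_0^3/2 = 0.
Weak formulation: find u (satisfying any essential BC) such that ∫_0^3/2 u'(x) v'(x) dx = ∫_0^3/2 f v dx for all v ∈ V.
Substituting f(x) = 3*sin(4*π*x/3), the right-hand side is ∫_0^3/2 (3*sin(4*π*x/3)) v dx.


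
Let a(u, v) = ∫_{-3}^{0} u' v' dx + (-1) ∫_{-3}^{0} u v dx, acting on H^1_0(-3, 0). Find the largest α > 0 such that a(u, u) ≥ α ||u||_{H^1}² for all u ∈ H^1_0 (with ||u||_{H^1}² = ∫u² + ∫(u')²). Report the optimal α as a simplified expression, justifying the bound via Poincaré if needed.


α = (-9 + π^2)/(9 + π^2)

Coercivity of a(·,·) on H^1_0(-3, 0) means a(u, u) ≥ α ||u||_{H^1}² for every u ∈ H^1_0.
The interval has length L = 3, and Poincaré/coercivity depend only on L. Here a(u, u) = ∫(u')² + (-1)·∫u².
Here c = -1 < 0 with |c| < (π/L)² = π^2/9, so coercivity still holds. The condition a(u,u) ≥ α||u||_{H^1}² reads (1−α)∫(u')² ≥ (α−c)∫u². Any admissible α is ≤ 1 (rapidly oscillating u have ∫u²/∫(u')² → 0), and α = 1 would force 0 ≥ (1−c)∫u², impossible since c < 1; so 1−α > 0. By the sharp Poincaré inequality on H^1_0 of an interval of length L, ∫(u')² ≥ (π/L)²∫u² with equality for the first sine mode sin(π(x−x₀)/L) (x₀ the left endpoint), so the inequality holds for all u iff (1−α)(π/L)² ≥ α − c, i.e. α ≤ ((π/L)² + c)/((π/L)² + 1) = (1 + c(L/π)²)/(1 + (L/π)²). (Direct route, valid since c ≤ 0: Poincaré gives c∫u² ≥ c(L/π)²∫(u')², so a(u,u) ≥ (1 + c(L/π)²)∫(u')², while ||u||_{H^1}² ≤ (1 + (L/π)²)∫(u')²; dividing yields the same α.) With (π/L)² = π^2/9 and c = -1, the largest admissible constant is α = ((π/L)² + c)/((π/L)² + 1).
Simplifying, α = (-9 + π^2)/(9 + π^2).


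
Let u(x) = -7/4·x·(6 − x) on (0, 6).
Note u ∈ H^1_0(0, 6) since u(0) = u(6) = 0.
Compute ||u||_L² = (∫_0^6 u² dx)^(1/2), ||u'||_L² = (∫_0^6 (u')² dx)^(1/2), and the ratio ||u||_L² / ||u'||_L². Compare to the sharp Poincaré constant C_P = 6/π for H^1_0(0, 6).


||u||_L² / ||u'||_L² = 3*sqrt(10)/5 < C_P = 6/π.

u(x) = -7/4·x·(6 − x), so u'(x) = 7*x/2 - 21/2.
u(x) = -7/4·x·(6 − x) vanishes at x = 0 and x = 6, so u ∈ H^1_0(0, 6). Differentiate via the product rule and integrate the resulting polynomials term by term.
  ∫_0^6 u² dx = ∫_0^6 (49*x^4/16 - 147*x^3/4 + 441*x^2/4) dx. Term by term:
    ∫_0^6 49*x^4/16 dx = 23814/5;  ∫_0^6 -147*x^3/4 dx = -11907;  ∫_0^6 441*x^2/4 dx = 7938.
  Sum: 23814/5 − 11907 + 7938 = 3969/5.
  ∫_0^6 (u')² dx = ∫_0^6 (49*x^2/4 - 147*x/2 + 441/4) dx. Term by term:
    ∫_0^6 49*x^2/4 dx = 882;  ∫_0^6 -147*x/2 dx = -1323;  ∫_0^6 441/4 dx = 1323/2.
  Sum: 882 − 1323 + 1323/2 = 441/2.
∫_0^6 u² dx = 3969/5, so ||u||_L² = 63*sqrt(5)/5.
∫_0^6 (u')² dx = 441/2, so ||u'||_L² = 21*sqrt(2)/2.
Ratio ||u||_L² / ||u'||_L² = 3*sqrt(10)/5.
Sharp Poincaré constant on H^1_0(0, 6) is C_P = L/π = 6/π, achieved by sin(π/6·x).
A polynomial bump cannot attain the sharp Poincaré constant (only the first sine eigenfunction does), so the ratio is strictly less than C_P, consistent with ||u||_L² ≤ C_P ||u'||_L².


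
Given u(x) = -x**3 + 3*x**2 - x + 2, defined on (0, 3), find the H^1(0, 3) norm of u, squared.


||u||_{H^1}^2 = 867/14

The H^1 norm (squared) on an interval (0, L) is
  ||u||_{H^1}^2 = ∫_0^L u(x)^2 dx + ∫_0^L u'(x)^2 dx.
Compute u'(x) = -3*x**2 + 6*x - 1.
Then u(x)^2 = x**6 - 6*x**5 + 11*x**4 - 10*x**3 + 13*x**2 - 4*x + 4 and u'(x)^2 = 9*x**4 - 36*x**3 + 42*x**2 - 12*x + 1.
Integrate each monomial from 0 to 3 using ∫_0^3 c·x^n dx = c·3^(n+1)/(n+1):
  ∫_0^3 u(x)^2 dx = ∫_0^3 (x^6 - 6*x^5 + 11*x^4 - 10*x^3 + 13*x^2 - 4*x + 4) dx. Term by term:
    ∫_0^3 x^6 dx = 2187/7;  ∫_0^3 -6*x^5 dx = -729;  ∫_0^3 11*x^4 dx = 2673/5;
    ∫_0^3 -10*x^3 dx = -405/2;  ∫_0^3 13*x^2 dx = 117;  ∫_0^3 -4*x dx = -18;
    ∫_0^3 4 dx = 12.
  Sum: 2187/7 − 729 + 2673/5 − 405/2 + 117 − 18 + 12 = 1857/70.
  ∫_0^3 u'(x)^2 dx = ∫_0^3 (9*x^4 - 36*x^3 + 42*x^2 - 12*x + 1) dx. Term by term:
    ∫_0^3 9*x^4 dx = 2187/5;  ∫_0^3 -36*x^3 dx = -729;  ∫_0^3 42*x^2 dx = 378;
    ∫_0^3 -12*x dx = -54;  ∫_0^3 1 dx = 3.
  Sum: 2187/5 − 729 + 378 − 54 + 3 = 177/5.
Adding: ||u||_{H^1}^2 = 1857/70 + 177/5 = 867/14.


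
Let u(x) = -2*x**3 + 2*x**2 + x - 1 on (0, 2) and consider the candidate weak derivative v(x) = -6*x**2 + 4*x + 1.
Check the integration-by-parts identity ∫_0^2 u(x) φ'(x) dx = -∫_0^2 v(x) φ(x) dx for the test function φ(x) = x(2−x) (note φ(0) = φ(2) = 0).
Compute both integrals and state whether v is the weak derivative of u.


LHS = 44/15, RHS = 44/15. Yes, v = u' weakly.

u(x) = -2*x**3 + 2*x**2 + x - 1, classical derivative u'(x) = -6*x**2 + 4*x + 1.
φ(x) = x(2−x), so φ'(x) = 2 - 2*x.
Note φ(0) = φ(2) = 0, so the boundary term u·φ vanishes.
LHS = ∫_0^2 u(x) φ'(x) dx = ∫_0^2 (4*x^4 - 8*x^3 + 2*x^2 + 4*x - 2) dx. Term by term:
  ∫_0^2 4*x^4 dx = 128/5;  ∫_0^2 -8*x^3 dx = -32;  ∫_0^2 2*x^2 dx = 16/3;
  ∫_0^2 4*x dx = 8;  ∫_0^2 -2 dx = -4.
Sum: 128/5 − 32 + 16/3 + 8 − 4 = 44/15.
So LHS = 44/15.
∫_0^2 v(x) φ(x) dx = ∫_0^2 (6*x^4 - 16*x^3 + 7*x^2 + 2*x) dx. Term by term:
  ∫_0^2 6*x^4 dx = 192/5;  ∫_0^2 -16*x^3 dx = -64;  ∫_0^2 7*x^2 dx = 56/3;
  ∫_0^2 2*x dx = 4.
Sum: 192/5 − 64 + 56/3 + 4 = -44/15.
So RHS = -∫_0^2 v(x) φ(x) dx = 44/15.
LHS = RHS, so the identity holds for this test φ.
Moreover u is smooth here and v(x) = u'(x) = -6*x**2 + 4*x + 1 pointwise, so the identity holds for every test function. Hence v is the weak derivative of u.


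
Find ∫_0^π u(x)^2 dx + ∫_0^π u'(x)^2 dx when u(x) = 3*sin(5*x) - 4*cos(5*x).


||u||_{H^1(0,π)}^2 = 325*π

u'(x) = 20*sin(5*x) + 15*cos(5*x).
Expand u² and (u')² and integrate term by term on (0, π), using: for integers n ≥ 1, ∫_0^π sin²(nx) dx = ∫_0^π cos²(nx) dx = π/2; for n ≠ n', ∫_0^π sin(nx)sin(n'x) dx = ∫_0^π cos(nx)cos(n'x) dx = 0; and by product-to-sum, ∫_0^π sin(nx)cos(n'x) dx = ½∫_0^π [sin((n+n')x) + sin((n−n')x)] dx, which is 0 when n+n' is even and 2n/(n²−n'²) when n+n' is odd (it need not vanish on (0, π)).
  u² squared terms: (-4)²·∫cos(5x)² dx = 16·π/2 = 8*π;  (3)²·∫sin(5x)² dx = 9·π/2 = 9*π/2.
  u² cross terms: 2·(-4)·(3)·∫cos(5x)·sin(5x) dx = -24·(0) = 0.
  So ∫_0^π u² dx = 8*π + 9*π/2 + 0 = 25*π/2.
  (u')² squared terms: (15)²·∫cos(5x)² dx = 225·π/2 = 225*π/2;  (20)²·∫sin(5x)² dx = 400·π/2 = 200*π.
  (u')² cross terms: 2·(15)·(20)·∫cos(5x)·sin(5x) dx = 600·(0) = 0.
  So ∫_0^π (u')² dx = 225*π/2 + 200*π + 0 = 625*π/2.
||u||_{H^1}^2 = (25*π/2) + (625*π/2) = 325*π.
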